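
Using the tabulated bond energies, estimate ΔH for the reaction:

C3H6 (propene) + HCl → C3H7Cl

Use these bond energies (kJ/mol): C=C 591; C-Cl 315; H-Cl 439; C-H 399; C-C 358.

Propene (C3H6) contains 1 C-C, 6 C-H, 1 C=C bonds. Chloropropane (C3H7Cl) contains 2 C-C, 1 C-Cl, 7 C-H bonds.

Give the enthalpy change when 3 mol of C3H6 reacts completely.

Bonds broken (reactants):
  C-C: 1 × 358 = 358
  C-H: 6 × 399 = 2394
  C=C: 1 × 591 = 591
  H-Cl: 1 × 439 = 439
  Σ(broken) = 3782 kJ
Bonds formed (products):
  C-C: 2 × 358 = 716
  C-Cl: 1 × 315 = 315
  C-H: 7 × 399 = 2793
  Σ(formed) = 3824 kJ
ΔH = Σ(broken) − Σ(formed) = 3782 − 3824 = −42 kJ
For 3× the reaction as written: 3 × (−42) = −126 kJ

ΔH = −126 kJ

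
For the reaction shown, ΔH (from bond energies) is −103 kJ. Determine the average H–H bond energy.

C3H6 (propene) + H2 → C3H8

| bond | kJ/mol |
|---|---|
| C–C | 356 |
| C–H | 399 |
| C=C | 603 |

D(H–H) ≈ 448 kJ/mol

Let D be the H–H bond energy.
Σ(broken) = 1×356 + 6×399 + 1×603 + 1×D = 3353 + D
Σ(formed) = 2×356 + 8×399 = 3904
ΔH = Σ(broken) − Σ(formed) = (3353 + D) − (3904) = −551 + D
Setting this equal to −103 kJ gives D = 448 kJ/mol.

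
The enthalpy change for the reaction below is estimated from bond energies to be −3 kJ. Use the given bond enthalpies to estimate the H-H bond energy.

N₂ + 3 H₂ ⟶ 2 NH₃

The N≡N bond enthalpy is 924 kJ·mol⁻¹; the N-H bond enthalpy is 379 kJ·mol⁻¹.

D(H-H) ≈ 449 kJ/mol

Let D be the H-H bond energy.
Σ(broken) = 3×D + 1×924 = 924 + 3D
Σ(formed) = 6×379 = 2274
ΔH = Σ(broken) − Σ(formed) = (924 + 3D) − (2274) = −1350 + 3D
Setting this equal to −3 kJ gives 3D = 1347, so D = 449 kJ/mol.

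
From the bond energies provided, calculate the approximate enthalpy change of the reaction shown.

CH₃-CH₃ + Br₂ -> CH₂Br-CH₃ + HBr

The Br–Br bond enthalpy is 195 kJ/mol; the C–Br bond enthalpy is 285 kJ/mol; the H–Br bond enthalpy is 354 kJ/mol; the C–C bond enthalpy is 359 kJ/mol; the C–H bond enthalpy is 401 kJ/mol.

ΔH ≈ −43 kJ

Bonds broken (reactants):
  Br–Br: 1 × 195 = 195
  C–C: 1 × 359 = 359
  C–H: 6 × 401 = 2406
  Σ(broken) = 2960 kJ
Bonds formed (products):
  C–Br: 1 × 285 = 285
  C–C: 1 × 359 = 359
  C–H: 5 × 401 = 2005
  H–Br: 1 × 354 = 354
  Σ(formed) = 3003 kJ
ΔH = Σ(broken) − Σ(formed) = 2960 − 3003 = −43 kJ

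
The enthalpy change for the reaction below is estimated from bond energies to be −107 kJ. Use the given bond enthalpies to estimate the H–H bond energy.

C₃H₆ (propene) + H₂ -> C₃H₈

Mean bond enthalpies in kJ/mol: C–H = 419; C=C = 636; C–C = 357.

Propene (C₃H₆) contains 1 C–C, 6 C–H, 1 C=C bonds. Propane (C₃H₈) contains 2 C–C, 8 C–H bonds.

Let D be the H–H bond energy.
Σ(broken) = 1×357 + 6×419 + 1×636 + 1×D = 3507 + D
Σ(formed) = 2×357 + 8×419 = 4066
ΔH = Σ(broken) − Σ(formed) = (3507 + D) − (4066) = −559 + D
Setting this equal to −107 kJ gives D = 452 kJ/mol.

D(H–H) ≈ 452 kJ/mol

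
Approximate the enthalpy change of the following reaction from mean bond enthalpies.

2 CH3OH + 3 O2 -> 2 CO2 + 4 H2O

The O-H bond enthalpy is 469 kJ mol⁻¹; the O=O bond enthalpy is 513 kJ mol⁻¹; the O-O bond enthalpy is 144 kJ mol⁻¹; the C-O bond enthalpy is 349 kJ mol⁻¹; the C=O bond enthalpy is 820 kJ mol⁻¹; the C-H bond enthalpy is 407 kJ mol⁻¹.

ΔH ≈ −1415 kJ

Bonds broken (reactants):
  C-H: 6 × 407 = 2442
  C-O: 2 × 349 = 698
  O-H: 2 × 469 = 938
  O=O: 3 × 513 = 1539
  Σ(broken) = 5617 kJ
Bonds formed (products):
  C=O: 4 × 820 = 3280
  O-H: 8 × 469 = 3752
  Σ(formed) = 7032 kJ
ΔH = Σ(broken) − Σ(formed) = 5617 − 7032 = −1415 kJ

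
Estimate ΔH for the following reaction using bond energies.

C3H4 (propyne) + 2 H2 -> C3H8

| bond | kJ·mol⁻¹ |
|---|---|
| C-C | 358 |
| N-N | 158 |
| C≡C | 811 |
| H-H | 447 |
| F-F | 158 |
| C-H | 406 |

Bonds broken (reactants):
  C≡C: 1 × 811 = 811
  C-C: 1 × 358 = 358
  C-H: 4 × 406 = 1624
  H-H: 2 × 447 = 894
  Σ(broken) = 3687 kJ
Bonds formed (products):
  C-C: 2 × 358 = 716
  C-H: 8 × 406 = 3248
  Σ(formed) = 3964 kJ
ΔH = Σ(broken) − Σ(formed) = 3687 − 3964 = −277 kJ

ΔH ≈ −277 kJ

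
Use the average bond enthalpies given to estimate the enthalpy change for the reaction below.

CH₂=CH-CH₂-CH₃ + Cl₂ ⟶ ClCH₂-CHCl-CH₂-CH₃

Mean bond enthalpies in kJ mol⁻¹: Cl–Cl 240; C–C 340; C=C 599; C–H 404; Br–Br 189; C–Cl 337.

ΔH ≈ −175 kJ

Bonds broken (reactants):
  C–C: 2 × 340 = 680
  C–H: 8 × 404 = 3232
  C=C: 1 × 599 = 599
  Cl–Cl: 1 × 240 = 240
  Σ(broken) = 4751 kJ
Bonds formed (products):
  C–C: 3 × 340 = 1020
  C–Cl: 2 × 337 = 674
  C–H: 8 × 404 = 3232
  Σ(formed) = 4926 kJ
ΔH = Σ(broken) − Σ(formed) = 4751 − 4926 = −175 kJ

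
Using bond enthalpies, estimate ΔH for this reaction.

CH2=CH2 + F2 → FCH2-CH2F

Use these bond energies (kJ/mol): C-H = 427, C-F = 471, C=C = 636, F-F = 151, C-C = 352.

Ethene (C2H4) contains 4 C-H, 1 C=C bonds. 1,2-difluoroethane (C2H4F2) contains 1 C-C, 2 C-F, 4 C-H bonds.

Bonds broken (reactants):
  C-H: 4 × 427 = 1708
  C=C: 1 × 636 = 636
  F-F: 1 × 151 = 151
  Σ(broken) = 2495 kJ
Bonds formed (products):
  C-C: 1 × 352 = 352
  C-F: 2 × 471 = 942
  C-H: 4 × 427 = 1708
  Σ(formed) = 3002 kJ
ΔH = Σ(broken) − Σ(formed) = 2495 − 3002 = −507 kJ

ΔH ≈ −507 kJ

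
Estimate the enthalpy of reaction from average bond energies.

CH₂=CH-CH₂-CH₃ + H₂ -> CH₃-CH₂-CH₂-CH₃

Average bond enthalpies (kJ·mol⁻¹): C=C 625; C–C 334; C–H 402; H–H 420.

Bonds broken (reactants):
  C–C: 2 × 334 = 668
  C–H: 8 × 402 = 3216
  C=C: 1 × 625 = 625
  H–H: 1 × 420 = 420
  Σ(broken) = 4929 kJ
Bonds formed (products):
  C–C: 3 × 334 = 1002
  C–H: 10 × 402 = 4020
  Σ(formed) = 5022 kJ
ΔH = Σ(broken) − Σ(formed) = 4929 − 5022 = −93 kJ

ΔH ≈ −93 kJ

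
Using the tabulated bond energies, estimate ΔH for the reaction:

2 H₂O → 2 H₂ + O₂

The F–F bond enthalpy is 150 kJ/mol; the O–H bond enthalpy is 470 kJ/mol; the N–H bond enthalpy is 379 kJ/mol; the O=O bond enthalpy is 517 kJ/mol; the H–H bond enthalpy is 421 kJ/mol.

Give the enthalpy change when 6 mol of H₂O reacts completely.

Bonds broken (reactants):
  O–H: 4 × 470 = 1880
  Σ(broken) = 1880 kJ
Bonds formed (products):
  H–H: 2 × 421 = 842
  O=O: 1 × 517 = 517
  Σ(formed) = 1359 kJ
ΔH = Σ(broken) − Σ(formed) = 1880 − 1359 = +521 kJ
For 3× the reaction as written: 3 × (+521) = +1563 kJ

ΔH = +1563 kJ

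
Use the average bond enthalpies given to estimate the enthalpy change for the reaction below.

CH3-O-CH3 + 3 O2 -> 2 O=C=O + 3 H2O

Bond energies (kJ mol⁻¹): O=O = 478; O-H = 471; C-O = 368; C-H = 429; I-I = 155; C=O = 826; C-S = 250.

Bonds broken (reactants):
  C-H: 6 × 429 = 2574
  C-O: 2 × 368 = 736
  O=O: 3 × 478 = 1434
  Σ(broken) = 4744 kJ
Bonds formed (products):
  C=O: 4 × 826 = 3304
  O-H: 6 × 471 = 2826
  Σ(formed) = 6130 kJ
ΔH = Σ(broken) − Σ(formed) = 4744 − 6130 = −1386 kJ

ΔH ≈ −1386 kJ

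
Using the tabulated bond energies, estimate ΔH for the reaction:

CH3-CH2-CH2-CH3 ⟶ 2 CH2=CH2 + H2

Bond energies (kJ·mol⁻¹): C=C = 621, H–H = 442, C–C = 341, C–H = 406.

ΔH ≈ +151 kJ

Bonds broken (reactants):
  C–C: 3 × 341 = 1023
  C–H: 10 × 406 = 4060
  Σ(broken) = 5083 kJ
Bonds formed (products):
  C–H: 8 × 406 = 3248
  C=C: 2 × 621 = 1242
  H–H: 1 × 442 = 442
  Σ(formed) = 4932 kJ
ΔH = Σ(broken) − Σ(formed) = 5083 − 4932 = +151 kJ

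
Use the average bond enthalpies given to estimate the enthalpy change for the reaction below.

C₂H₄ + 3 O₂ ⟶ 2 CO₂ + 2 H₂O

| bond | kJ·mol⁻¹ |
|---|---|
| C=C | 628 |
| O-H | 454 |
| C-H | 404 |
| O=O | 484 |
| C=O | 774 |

Bonds broken (reactants):
  C-H: 4 × 404 = 1616
  C=C: 1 × 628 = 628
  O=O: 3 × 484 = 1452
  Σ(broken) = 3696 kJ
Bonds formed (products):
  C=O: 4 × 774 = 3096
  O-H: 4 × 454 = 1816
  Σ(formed) = 4912 kJ
ΔH = Σ(broken) − Σ(formed) = 3696 − 4912 = −1216 kJ

ΔH ≈ −1216 kJ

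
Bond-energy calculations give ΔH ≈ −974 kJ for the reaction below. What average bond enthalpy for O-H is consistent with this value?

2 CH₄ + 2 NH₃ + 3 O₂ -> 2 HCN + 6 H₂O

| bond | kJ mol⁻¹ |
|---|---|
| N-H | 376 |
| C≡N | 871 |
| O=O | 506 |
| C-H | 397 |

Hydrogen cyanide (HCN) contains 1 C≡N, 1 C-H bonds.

D(O-H) ≈ 449 kJ/mol

Let D be the O-H bond energy.
Σ(broken) = 8×397 + 6×376 + 3×506 = 6950
Σ(formed) = 2×871 + 2×397 + 12×D = 2536 + 12D
ΔH = Σ(broken) − Σ(formed) = (6950) − (2536 + 12D) = +4414 − 12D
Setting this equal to −974 kJ gives 12D = 5388, so D = 449 kJ/mol.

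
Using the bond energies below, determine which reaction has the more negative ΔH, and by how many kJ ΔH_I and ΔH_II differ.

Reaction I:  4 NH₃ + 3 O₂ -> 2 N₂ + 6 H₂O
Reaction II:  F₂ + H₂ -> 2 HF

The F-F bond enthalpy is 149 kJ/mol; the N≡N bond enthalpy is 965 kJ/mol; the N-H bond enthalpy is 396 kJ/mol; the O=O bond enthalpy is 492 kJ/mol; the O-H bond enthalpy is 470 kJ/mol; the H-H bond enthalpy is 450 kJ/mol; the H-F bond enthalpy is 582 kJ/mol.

Reaction I:
  Bonds broken (reactants):
    N-H: 12 × 396 = 4752
    O=O: 3 × 492 = 1476
    Σ(broken) = 6228 kJ
  Bonds formed (products):
    N≡N: 2 × 965 = 1930
    O-H: 12 × 470 = 5640
    Σ(formed) = 7570 kJ
  ΔH_I = 6228 − 7570 = −1342 kJ
Reaction II:
  Bonds broken (reactants):
    F-F: 1 × 149 = 149
    H-H: 1 × 450 = 450
    Σ(broken) = 599 kJ
  Bonds formed (products):
    H-F: 2 × 582 = 1164
    Σ(formed) = 1164 kJ
  ΔH_II = 599 − 1164 = −565 kJ
ΔH_I − ΔH_II = −777 kJ, so reaction I has the more negative ΔH; |ΔH_I − ΔH_II| = 777 kJ.

Reaction I, by 777 kJ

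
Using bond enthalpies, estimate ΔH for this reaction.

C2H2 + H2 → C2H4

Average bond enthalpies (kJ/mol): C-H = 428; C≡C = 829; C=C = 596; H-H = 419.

Bonds broken (reactants):
  C≡C: 1 × 829 = 829
  C-H: 2 × 428 = 856
  H-H: 1 × 419 = 419
  Σ(broken) = 2104 kJ
Bonds formed (products):
  C-H: 4 × 428 = 1712
  C=C: 1 × 596 = 596
  Σ(formed) = 2308 kJ
ΔH = Σ(broken) − Σ(formed) = 2104 − 2308 = −204 kJ

ΔH ≈ −204 kJ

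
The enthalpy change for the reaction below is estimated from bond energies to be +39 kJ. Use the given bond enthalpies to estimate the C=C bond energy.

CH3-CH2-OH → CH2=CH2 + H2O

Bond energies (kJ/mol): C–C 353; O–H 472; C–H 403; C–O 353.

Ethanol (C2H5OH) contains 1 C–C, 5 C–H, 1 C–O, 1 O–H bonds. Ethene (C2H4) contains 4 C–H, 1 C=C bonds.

D(C=C) ≈ 598 kJ/mol

Let D be the C=C bond energy.
Σ(broken) = 1×353 + 5×403 + 1×353 + 1×472 = 3193
Σ(formed) = 4×403 + 1×D + 2×472 = 2556 + D
ΔH = Σ(broken) − Σ(formed) = (3193) − (2556 + D) = +637 − D
Setting this equal to +39 kJ gives D = 598 kJ/mol.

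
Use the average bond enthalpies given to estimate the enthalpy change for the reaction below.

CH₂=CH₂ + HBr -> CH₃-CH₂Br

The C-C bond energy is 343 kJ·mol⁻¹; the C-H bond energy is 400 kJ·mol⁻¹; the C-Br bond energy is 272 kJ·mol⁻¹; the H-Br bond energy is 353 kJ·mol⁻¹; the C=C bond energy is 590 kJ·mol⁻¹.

ΔH ≈ −72 kJ

Bonds broken (reactants):
  C-H: 4 × 400 = 1600
  C=C: 1 × 590 = 590
  H-Br: 1 × 353 = 353
  Σ(broken) = 2543 kJ
Bonds formed (products):
  C-Br: 1 × 272 = 272
  C-C: 1 × 343 = 343
  C-H: 5 × 400 = 2000
  Σ(formed) = 2615 kJ
ΔH = Σ(broken) − Σ(formed) = 2543 − 2615 = −72 kJ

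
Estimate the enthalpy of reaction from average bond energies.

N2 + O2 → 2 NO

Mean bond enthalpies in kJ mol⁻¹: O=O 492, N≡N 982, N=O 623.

ΔH ≈ +228 kJ

Bonds broken (reactants):
  N≡N: 1 × 982 = 982
  O=O: 1 × 492 = 492
  Σ(broken) = 1474 kJ
Bonds formed (products):
  N=O: 2 × 623 = 1246
  Σ(formed) = 1246 kJ
ΔH = Σ(broken) − Σ(formed) = 1474 − 1246 = +228 kJ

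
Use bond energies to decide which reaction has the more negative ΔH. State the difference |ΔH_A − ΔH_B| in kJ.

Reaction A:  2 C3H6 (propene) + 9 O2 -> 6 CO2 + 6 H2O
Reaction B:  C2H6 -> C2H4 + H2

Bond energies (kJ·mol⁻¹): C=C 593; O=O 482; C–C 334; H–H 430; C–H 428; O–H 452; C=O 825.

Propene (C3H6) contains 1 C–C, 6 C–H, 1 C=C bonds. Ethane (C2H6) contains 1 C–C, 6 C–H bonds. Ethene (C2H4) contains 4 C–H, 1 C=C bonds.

Reaction A:
  Bonds broken (reactants):
    C–C: 2 × 334 = 668
    C–H: 12 × 428 = 5136
    C=C: 2 × 593 = 1186
    O=O: 9 × 482 = 4338
    Σ(broken) = 11328 kJ
  Bonds formed (products):
    C=O: 12 × 825 = 9900
    O–H: 12 × 452 = 5424
    Σ(formed) = 15324 kJ
  ΔH_A = 11328 − 15324 = −3996 kJ
Reaction B:
  Bonds broken (reactants):
    C–C: 1 × 334 = 334
    C–H: 6 × 428 = 2568
    Σ(broken) = 2902 kJ
  Bonds formed (products):
    C–H: 4 × 428 = 1712
    C=C: 1 × 593 = 593
    H–H: 1 × 430 = 430
    Σ(formed) = 2735 kJ
  ΔH_B = 2902 − 2735 = +167 kJ
ΔH_A − ΔH_B = −4163 kJ, so reaction A has the more negative ΔH; |ΔH_A − ΔH_B| = 4163 kJ.

Reaction A, by 4163 kJ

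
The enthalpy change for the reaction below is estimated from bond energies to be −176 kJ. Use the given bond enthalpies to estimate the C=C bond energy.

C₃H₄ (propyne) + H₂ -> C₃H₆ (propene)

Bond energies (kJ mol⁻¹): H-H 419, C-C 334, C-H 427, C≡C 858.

D(C=C) ≈ 599 kJ/mol

Let D be the C=C bond energy.
Σ(broken) = 1×858 + 1×334 + 4×427 + 1×419 = 3319
Σ(formed) = 1×334 + 6×427 + 1×D = 2896 + D
ΔH = Σ(broken) − Σ(formed) = (3319) − (2896 + D) = +423 − D
Setting this equal to −176 kJ gives D = 599 kJ/mol.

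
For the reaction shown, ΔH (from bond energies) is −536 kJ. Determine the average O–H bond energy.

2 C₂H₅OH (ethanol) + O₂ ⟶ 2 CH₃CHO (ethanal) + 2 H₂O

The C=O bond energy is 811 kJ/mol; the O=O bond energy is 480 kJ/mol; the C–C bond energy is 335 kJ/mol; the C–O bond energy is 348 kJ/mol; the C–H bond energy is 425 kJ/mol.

D(O–H) ≈ 470 kJ/mol

Let D be the O–H bond energy.
Σ(broken) = 2×335 + 10×425 + 2×348 + 2×D + 1×480 = 6096 + 2D
Σ(formed) = 2×335 + 8×425 + 2×811 + 4×D = 5692 + 4D
ΔH = Σ(broken) − Σ(formed) = (6096 + 2D) − (5692 + 4D) = +404 − 2D
Setting this equal to −536 kJ gives 2D = 940, so D = 470 kJ/mol.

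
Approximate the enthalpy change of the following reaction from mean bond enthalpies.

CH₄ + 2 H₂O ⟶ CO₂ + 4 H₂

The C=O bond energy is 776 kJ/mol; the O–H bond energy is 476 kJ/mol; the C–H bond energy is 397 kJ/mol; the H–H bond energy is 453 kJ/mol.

ΔH ≈ +128 kJ

Bonds broken (reactants):
  C–H: 4 × 397 = 1588
  O–H: 4 × 476 = 1904
  Σ(broken) = 3492 kJ
Bonds formed (products):
  C=O: 2 × 776 = 1552
  H–H: 4 × 453 = 1812
  Σ(formed) = 3364 kJ
ΔH = Σ(broken) − Σ(formed) = 3492 − 3364 = +128 kJ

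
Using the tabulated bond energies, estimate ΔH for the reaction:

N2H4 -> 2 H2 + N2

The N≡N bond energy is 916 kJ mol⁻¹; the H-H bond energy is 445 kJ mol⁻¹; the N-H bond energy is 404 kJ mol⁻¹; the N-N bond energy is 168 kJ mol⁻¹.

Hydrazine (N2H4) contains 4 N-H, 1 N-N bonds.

Bonds broken (reactants):
  N-H: 4 × 404 = 1616
  N-N: 1 × 168 = 168
  Σ(broken) = 1784 kJ
Bonds formed (products):
  H-H: 2 × 445 = 890
  N≡N: 1 × 916 = 916
  Σ(formed) = 1806 kJ
ΔH = Σ(broken) − Σ(formed) = 1784 − 1806 = −22 kJ

ΔH ≈ −22 kJ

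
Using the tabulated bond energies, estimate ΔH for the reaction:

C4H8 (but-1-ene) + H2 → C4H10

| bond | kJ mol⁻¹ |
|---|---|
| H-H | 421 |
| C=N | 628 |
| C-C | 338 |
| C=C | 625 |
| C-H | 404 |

Bonds broken (reactants):
  C-C: 2 × 338 = 676
  C-H: 8 × 404 = 3232
  C=C: 1 × 625 = 625
  H-H: 1 × 421 = 421
  Σ(broken) = 4954 kJ
Bonds formed (products):
  C-C: 3 × 338 = 1014
  C-H: 10 × 404 = 4040
  Σ(formed) = 5054 kJ
ΔH = Σ(broken) − Σ(formed) = 4954 − 5054 = −100 kJ

ΔH ≈ −100 kJ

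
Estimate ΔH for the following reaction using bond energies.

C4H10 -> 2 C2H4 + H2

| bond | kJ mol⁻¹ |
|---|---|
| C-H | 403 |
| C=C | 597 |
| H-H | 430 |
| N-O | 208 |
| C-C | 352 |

ΔH ≈ +238 kJ

Bonds broken (reactants):
  C-C: 3 × 352 = 1056
  C-H: 10 × 403 = 4030
  Σ(broken) = 5086 kJ
Bonds formed (products):
  C-H: 8 × 403 = 3224
  C=C: 2 × 597 = 1194
  H-H: 1 × 430 = 430
  Σ(formed) = 4848 kJ
ΔH = Σ(broken) − Σ(formed) = 5086 − 4848 = +238 kJ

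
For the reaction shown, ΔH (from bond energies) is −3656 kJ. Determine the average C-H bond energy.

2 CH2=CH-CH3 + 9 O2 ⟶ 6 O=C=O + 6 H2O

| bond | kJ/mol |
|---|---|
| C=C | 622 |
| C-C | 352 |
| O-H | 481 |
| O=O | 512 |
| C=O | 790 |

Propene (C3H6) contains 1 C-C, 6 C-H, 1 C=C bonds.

Let D be the C-H bond energy.
Σ(broken) = 2×352 + 12×D + 2×622 + 9×512 = 6556 + 12D
Σ(formed) = 12×790 + 12×481 = 15252
ΔH = Σ(broken) − Σ(formed) = (6556 + 12D) − (15252) = −8696 + 12D
Setting this equal to −3656 kJ gives 12D = 5040, so D = 420 kJ/mol.

D(C-H) ≈ 420 kJ/mol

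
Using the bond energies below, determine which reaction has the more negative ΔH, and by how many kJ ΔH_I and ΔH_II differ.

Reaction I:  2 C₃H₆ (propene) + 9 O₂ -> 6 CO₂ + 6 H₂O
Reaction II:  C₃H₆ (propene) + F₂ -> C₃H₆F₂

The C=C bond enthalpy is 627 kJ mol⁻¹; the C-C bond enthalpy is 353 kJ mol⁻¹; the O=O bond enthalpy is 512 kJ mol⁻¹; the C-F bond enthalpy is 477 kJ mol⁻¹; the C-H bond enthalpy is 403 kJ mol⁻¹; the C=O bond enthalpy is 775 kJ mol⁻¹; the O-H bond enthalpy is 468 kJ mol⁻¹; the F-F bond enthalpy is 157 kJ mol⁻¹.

Reaction I, by 2989 kJ

Reaction I:
  Bonds broken (reactants):
    C-C: 2 × 353 = 706
    C-H: 12 × 403 = 4836
    C=C: 2 × 627 = 1254
    O=O: 9 × 512 = 4608
    Σ(broken) = 11404 kJ
  Bonds formed (products):
    C=O: 12 × 775 = 9300
    O-H: 12 × 468 = 5616
    Σ(formed) = 14916 kJ
  ΔH_I = 11404 − 14916 = −3512 kJ
Reaction II:
  Bonds broken (reactants):
    C-C: 1 × 353 = 353
    C-H: 6 × 403 = 2418
    C=C: 1 × 627 = 627
    F-F: 1 × 157 = 157
    Σ(broken) = 3555 kJ
  Bonds formed (products):
    C-C: 2 × 353 = 706
    C-F: 2 × 477 = 954
    C-H: 6 × 403 = 2418
    Σ(formed) = 4078 kJ
  ΔH_II = 3555 − 4078 = −523 kJ
ΔH_I − ΔH_II = −2989 kJ, so reaction I has the more negative ΔH; |ΔH_I − ΔH_II| = 2989 kJ.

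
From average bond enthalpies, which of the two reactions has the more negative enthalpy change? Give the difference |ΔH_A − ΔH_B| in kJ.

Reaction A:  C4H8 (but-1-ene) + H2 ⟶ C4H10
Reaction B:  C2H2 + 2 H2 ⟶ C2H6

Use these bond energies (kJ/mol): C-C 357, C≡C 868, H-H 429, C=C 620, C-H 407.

Reaction A:
  Bonds broken (reactants):
    C-C: 2 × 357 = 714
    C-H: 8 × 407 = 3256
    C=C: 1 × 620 = 620
    H-H: 1 × 429 = 429
    Σ(broken) = 5019 kJ
  Bonds formed (products):
    C-C: 3 × 357 = 1071
    C-H: 10 × 407 = 4070
    Σ(formed) = 5141 kJ
  ΔH_A = 5019 − 5141 = −122 kJ
Reaction B:
  Bonds broken (reactants):
    C≡C: 1 × 868 = 868
    C-H: 2 × 407 = 814
    H-H: 2 × 429 = 858
    Σ(broken) = 2540 kJ
  Bonds formed (products):
    C-C: 1 × 357 = 357
    C-H: 6 × 407 = 2442
    Σ(formed) = 2799 kJ
  ΔH_B = 2540 − 2799 = −259 kJ
ΔH_A − ΔH_B = +137 kJ, so reaction B has the more negative ΔH; |ΔH_A − ΔH_B| = 137 kJ.

Reaction B, by 137 kJ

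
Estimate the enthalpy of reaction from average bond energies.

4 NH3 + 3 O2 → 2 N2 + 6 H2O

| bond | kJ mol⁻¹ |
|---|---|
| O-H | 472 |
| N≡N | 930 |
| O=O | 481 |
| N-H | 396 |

ΔH ≈ −1329 kJ

Bonds broken (reactants):
  N-H: 12 × 396 = 4752
  O=O: 3 × 481 = 1443
  Σ(broken) = 6195 kJ
Bonds formed (products):
  N≡N: 2 × 930 = 1860
  O-H: 12 × 472 = 5664
  Σ(formed) = 7524 kJ
ΔH = Σ(broken) − Σ(formed) = 6195 − 7524 = −1329 kJ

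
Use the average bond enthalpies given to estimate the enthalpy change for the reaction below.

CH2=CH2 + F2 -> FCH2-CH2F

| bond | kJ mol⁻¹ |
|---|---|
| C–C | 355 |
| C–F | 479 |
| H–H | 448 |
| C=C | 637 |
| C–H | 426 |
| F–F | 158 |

ΔH ≈ −518 kJ

Bonds broken (reactants):
  C–H: 4 × 426 = 1704
  C=C: 1 × 637 = 637
  F–F: 1 × 158 = 158
  Σ(broken) = 2499 kJ
Bonds formed (products):
  C–C: 1 × 355 = 355
  C–F: 2 × 479 = 958
  C–H: 4 × 426 = 1704
  Σ(formed) = 3017 kJ
ΔH = Σ(broken) − Σ(formed) = 2499 − 3017 = −518 kJ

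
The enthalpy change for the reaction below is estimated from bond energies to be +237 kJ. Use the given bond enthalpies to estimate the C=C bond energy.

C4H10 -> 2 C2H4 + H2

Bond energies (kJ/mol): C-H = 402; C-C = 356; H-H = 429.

Let D be the C=C bond energy.
Σ(broken) = 3×356 + 10×402 = 5088
Σ(formed) = 8×402 + 2×D + 1×429 = 3645 + 2D
ΔH = Σ(broken) − Σ(formed) = (5088) − (3645 + 2D) = +1443 − 2D
Setting this equal to +237 kJ gives 2D = 1206, so D = 603 kJ/mol.

D(C=C) ≈ 603 kJ/mol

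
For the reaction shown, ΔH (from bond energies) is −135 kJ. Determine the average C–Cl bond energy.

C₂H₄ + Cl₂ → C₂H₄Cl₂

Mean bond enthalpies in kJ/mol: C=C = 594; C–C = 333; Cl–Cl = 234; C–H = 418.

Let D be the C–Cl bond energy.
Σ(broken) = 4×418 + 1×594 + 1×234 = 2500
Σ(formed) = 1×333 + 2×D + 4×418 = 2005 + 2D
ΔH = Σ(broken) − Σ(formed) = (2500) − (2005 + 2D) = +495 − 2D
Setting this equal to −135 kJ gives 2D = 630, so D = 315 kJ/mol.

D(C–Cl) ≈ 315 kJ/mol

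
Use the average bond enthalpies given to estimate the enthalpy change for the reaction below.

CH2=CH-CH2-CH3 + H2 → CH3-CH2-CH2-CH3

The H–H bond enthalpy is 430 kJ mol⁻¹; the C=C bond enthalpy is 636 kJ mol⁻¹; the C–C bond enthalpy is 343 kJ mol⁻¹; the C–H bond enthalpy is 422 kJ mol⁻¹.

ΔH ≈ −121 kJ

Bonds broken (reactants):
  C–C: 2 × 343 = 686
  C–H: 8 × 422 = 3376
  C=C: 1 × 636 = 636
  H–H: 1 × 430 = 430
  Σ(broken) = 5128 kJ
Bonds formed (products):
  C–C: 3 × 343 = 1029
  C–H: 10 × 422 = 4220
  Σ(formed) = 5249 kJ
ΔH = Σ(broken) − Σ(formed) = 5128 − 5249 = −121 kJ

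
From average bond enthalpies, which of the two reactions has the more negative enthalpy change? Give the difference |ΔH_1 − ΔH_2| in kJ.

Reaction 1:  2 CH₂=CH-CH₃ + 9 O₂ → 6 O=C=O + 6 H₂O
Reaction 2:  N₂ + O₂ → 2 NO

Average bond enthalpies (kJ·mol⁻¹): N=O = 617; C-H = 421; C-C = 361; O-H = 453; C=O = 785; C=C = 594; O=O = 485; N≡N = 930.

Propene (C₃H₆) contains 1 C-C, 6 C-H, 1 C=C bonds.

Reaction 1, by 3710 kJ

Reaction 1:
  Bonds broken (reactants):
    C-C: 2 × 361 = 722
    C-H: 12 × 421 = 5052
    C=C: 2 × 594 = 1188
    O=O: 9 × 485 = 4365
    Σ(broken) = 11327 kJ
  Bonds formed (products):
    C=O: 12 × 785 = 9420
    O-H: 12 × 453 = 5436
    Σ(formed) = 14856 kJ
  ΔH_1 = 11327 − 14856 = −3529 kJ
Reaction 2:
  Bonds broken (reactants):
    N≡N: 1 × 930 = 930
    O=O: 1 × 485 = 485
    Σ(broken) = 1415 kJ
  Bonds formed (products):
    N=O: 2 × 617 = 1234
    Σ(formed) = 1234 kJ
  ΔH_2 = 1415 − 1234 = +181 kJ
ΔH_1 − ΔH_2 = −3710 kJ, so reaction 1 has the more negative ΔH; |ΔH_1 − ΔH_2| = 3710 kJ.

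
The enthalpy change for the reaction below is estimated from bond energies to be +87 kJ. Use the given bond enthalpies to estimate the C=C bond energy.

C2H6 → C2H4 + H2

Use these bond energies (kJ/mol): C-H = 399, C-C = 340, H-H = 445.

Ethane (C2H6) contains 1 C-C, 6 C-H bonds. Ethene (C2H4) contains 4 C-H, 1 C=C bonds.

D(C=C) ≈ 606 kJ/mol

Let D be the C=C bond energy.
Σ(broken) = 1×340 + 6×399 = 2734
Σ(formed) = 4×399 + 1×D + 1×445 = 2041 + D
ΔH = Σ(broken) − Σ(formed) = (2734) − (2041 + D) = +693 − D
Setting this equal to +87 kJ gives D = 606 kJ/mol.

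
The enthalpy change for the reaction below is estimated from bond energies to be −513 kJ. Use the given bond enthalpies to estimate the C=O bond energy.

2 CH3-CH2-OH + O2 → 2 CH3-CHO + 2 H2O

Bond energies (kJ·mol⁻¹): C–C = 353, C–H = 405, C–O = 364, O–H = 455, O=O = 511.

Let D be the C=O bond energy.
Σ(broken) = 2×353 + 10×405 + 2×364 + 2×455 + 1×511 = 6905
Σ(formed) = 2×353 + 8×405 + 2×D + 4×455 = 5766 + 2D
ΔH = Σ(broken) − Σ(formed) = (6905) − (5766 + 2D) = +1139 − 2D
Setting this equal to −513 kJ gives 2D = 1652, so D = 826 kJ/mol.

D(C=O) ≈ 826 kJ/mol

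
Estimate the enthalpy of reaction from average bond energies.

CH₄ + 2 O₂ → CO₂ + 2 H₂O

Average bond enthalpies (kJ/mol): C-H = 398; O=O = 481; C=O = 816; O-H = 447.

ΔH ≈ −866 kJ

Bonds broken (reactants):
  C-H: 4 × 398 = 1592
  O=O: 2 × 481 = 962
  Σ(broken) = 2554 kJ
Bonds formed (products):
  C=O: 2 × 816 = 1632
  O-H: 4 × 447 = 1788
  Σ(formed) = 3420 kJ
ΔH = Σ(broken) − Σ(formed) = 2554 − 3420 = −866 kJ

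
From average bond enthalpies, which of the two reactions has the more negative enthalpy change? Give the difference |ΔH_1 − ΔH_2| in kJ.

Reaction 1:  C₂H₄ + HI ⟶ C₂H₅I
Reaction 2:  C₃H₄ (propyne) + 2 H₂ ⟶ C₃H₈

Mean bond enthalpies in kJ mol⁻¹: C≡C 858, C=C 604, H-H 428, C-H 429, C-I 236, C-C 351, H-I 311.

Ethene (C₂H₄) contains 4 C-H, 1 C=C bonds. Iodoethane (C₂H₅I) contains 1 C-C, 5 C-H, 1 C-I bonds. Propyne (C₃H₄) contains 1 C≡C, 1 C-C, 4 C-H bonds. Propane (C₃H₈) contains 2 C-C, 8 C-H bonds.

Reaction 2, by 252 kJ

Reaction 1:
  Bonds broken (reactants):
    C-H: 4 × 429 = 1716
    C=C: 1 × 604 = 604
    H-I: 1 × 311 = 311
    Σ(broken) = 2631 kJ
  Bonds formed (products):
    C-C: 1 × 351 = 351
    C-H: 5 × 429 = 2145
    C-I: 1 × 236 = 236
    Σ(formed) = 2732 kJ
  ΔH_1 = 2631 − 2732 = −101 kJ
Reaction 2:
  Bonds broken (reactants):
    C≡C: 1 × 858 = 858
    C-C: 1 × 351 = 351
    C-H: 4 × 429 = 1716
    H-H: 2 × 428 = 856
    Σ(broken) = 3781 kJ
  Bonds formed (products):
    C-C: 2 × 351 = 702
    C-H: 8 × 429 = 3432
    Σ(formed) = 4134 kJ
  ΔH_2 = 3781 − 4134 = −353 kJ
ΔH_1 − ΔH_2 = +252 kJ, so reaction 2 has the more negative ΔH; |ΔH_1 − ΔH_2| = 252 kJ.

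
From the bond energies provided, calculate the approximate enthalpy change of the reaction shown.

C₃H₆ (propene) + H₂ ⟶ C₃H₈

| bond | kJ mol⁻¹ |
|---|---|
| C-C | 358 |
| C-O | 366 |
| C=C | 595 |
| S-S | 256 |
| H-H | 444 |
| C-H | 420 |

Bonds broken (reactants):
  C-C: 1 × 358 = 358
  C-H: 6 × 420 = 2520
  C=C: 1 × 595 = 595
  H-H: 1 × 444 = 444
  Σ(broken) = 3917 kJ
Bonds formed (products):
  C-C: 2 × 358 = 716
  C-H: 8 × 420 = 3360
  Σ(formed) = 4076 kJ
ΔH = Σ(broken) − Σ(formed) = 3917 − 4076 = −159 kJ

ΔH ≈ −159 kJ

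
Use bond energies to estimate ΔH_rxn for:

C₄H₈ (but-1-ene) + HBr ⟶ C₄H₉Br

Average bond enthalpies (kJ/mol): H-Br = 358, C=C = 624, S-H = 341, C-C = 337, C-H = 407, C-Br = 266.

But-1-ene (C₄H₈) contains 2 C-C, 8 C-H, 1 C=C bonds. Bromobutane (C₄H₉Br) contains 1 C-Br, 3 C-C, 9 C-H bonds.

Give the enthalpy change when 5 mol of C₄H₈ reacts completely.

Bonds broken (reactants):
  C-C: 2 × 337 = 674
  C-H: 8 × 407 = 3256
  C=C: 1 × 624 = 624
  H-Br: 1 × 358 = 358
  Σ(broken) = 4912 kJ
Bonds formed (products):
  C-Br: 1 × 266 = 266
  C-C: 3 × 337 = 1011
  C-H: 9 × 407 = 3663
  Σ(formed) = 4940 kJ
ΔH = Σ(broken) − Σ(formed) = 4912 − 4940 = −28 kJ
For 5× the reaction as written: 5 × (−28) = −140 kJ

ΔH = −140 kJ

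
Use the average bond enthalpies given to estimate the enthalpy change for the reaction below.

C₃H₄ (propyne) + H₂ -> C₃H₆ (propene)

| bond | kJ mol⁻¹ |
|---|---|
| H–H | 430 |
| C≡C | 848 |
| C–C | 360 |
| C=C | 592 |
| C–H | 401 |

Bonds broken (reactants):
  C≡C: 1 × 848 = 848
  C–C: 1 × 360 = 360
  C–H: 4 × 401 = 1604
  H–H: 1 × 430 = 430
  Σ(broken) = 3242 kJ
Bonds formed (products):
  C–C: 1 × 360 = 360
  C–H: 6 × 401 = 2406
  C=C: 1 × 592 = 592
  Σ(formed) = 3358 kJ
ΔH = Σ(broken) − Σ(formed) = 3242 − 3358 = −116 kJ

ΔH ≈ −116 kJ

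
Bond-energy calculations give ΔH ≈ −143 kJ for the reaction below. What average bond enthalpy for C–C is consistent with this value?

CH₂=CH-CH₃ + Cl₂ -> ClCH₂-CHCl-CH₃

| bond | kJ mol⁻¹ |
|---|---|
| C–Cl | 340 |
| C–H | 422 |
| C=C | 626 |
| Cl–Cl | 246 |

Let D be the C–C bond energy.
Σ(broken) = 1×D + 6×422 + 1×626 + 1×246 = 3404 + D
Σ(formed) = 2×D + 2×340 + 6×422 = 3212 + 2D
ΔH = Σ(broken) − Σ(formed) = (3404 + D) − (3212 + 2D) = +192 − D
Setting this equal to −143 kJ gives D = 335 kJ/mol.

D(C–C) ≈ 335 kJ/mol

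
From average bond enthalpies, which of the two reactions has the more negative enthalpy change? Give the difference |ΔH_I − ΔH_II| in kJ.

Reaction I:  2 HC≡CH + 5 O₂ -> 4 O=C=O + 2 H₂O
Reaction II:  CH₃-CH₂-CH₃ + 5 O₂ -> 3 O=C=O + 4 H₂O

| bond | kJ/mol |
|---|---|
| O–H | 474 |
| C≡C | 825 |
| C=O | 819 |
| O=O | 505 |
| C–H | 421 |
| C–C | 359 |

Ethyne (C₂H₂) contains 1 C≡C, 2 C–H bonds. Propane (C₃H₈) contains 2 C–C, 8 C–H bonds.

Reaction I:
  Bonds broken (reactants):
    C≡C: 2 × 825 = 1650
    C–H: 4 × 421 = 1684
    O=O: 5 × 505 = 2525
    Σ(broken) = 5859 kJ
  Bonds formed (products):
    C=O: 8 × 819 = 6552
    O–H: 4 × 474 = 1896
    Σ(formed) = 8448 kJ
  ΔH_I = 5859 − 8448 = −2589 kJ
Reaction II:
  Bonds broken (reactants):
    C–C: 2 × 359 = 718
    C–H: 8 × 421 = 3368
    O=O: 5 × 505 = 2525
    Σ(broken) = 6611 kJ
  Bonds formed (products):
    C=O: 6 × 819 = 4914
    O–H: 8 × 474 = 3792
    Σ(formed) = 8706 kJ
  ΔH_II = 6611 − 8706 = −2095 kJ
ΔH_I − ΔH_II = −494 kJ, so reaction I has the more negative ΔH; |ΔH_I − ΔH_II| = 494 kJ.

Reaction I, by 494 kJ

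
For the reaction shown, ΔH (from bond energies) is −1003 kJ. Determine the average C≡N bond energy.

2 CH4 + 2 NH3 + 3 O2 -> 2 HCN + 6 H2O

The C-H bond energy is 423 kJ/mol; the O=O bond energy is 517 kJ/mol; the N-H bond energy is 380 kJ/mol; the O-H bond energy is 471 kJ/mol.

Let D be the C≡N bond energy.
Σ(broken) = 8×423 + 6×380 + 3×517 = 7215
Σ(formed) = 2×D + 2×423 + 12×471 = 6498 + 2D
ΔH = Σ(broken) − Σ(formed) = (7215) − (6498 + 2D) = +717 − 2D
Setting this equal to −1003 kJ gives 2D = 1720, so D = 860 kJ/mol.

D(C≡N) ≈ 860 kJ/mol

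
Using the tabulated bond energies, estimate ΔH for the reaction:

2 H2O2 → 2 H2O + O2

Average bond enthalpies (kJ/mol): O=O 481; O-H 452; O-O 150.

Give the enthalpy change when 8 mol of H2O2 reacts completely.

Bonds broken (reactants):
  O-H: 4 × 452 = 1808
  O-O: 2 × 150 = 300
  Σ(broken) = 2108 kJ
Bonds formed (products):
  O-H: 4 × 452 = 1808
  O=O: 1 × 481 = 481
  Σ(formed) = 2289 kJ
ΔH = Σ(broken) − Σ(formed) = 2108 − 2289 = −181 kJ
For 4× the reaction as written: 4 × (−181) = −724 kJ

ΔH = −724 kJ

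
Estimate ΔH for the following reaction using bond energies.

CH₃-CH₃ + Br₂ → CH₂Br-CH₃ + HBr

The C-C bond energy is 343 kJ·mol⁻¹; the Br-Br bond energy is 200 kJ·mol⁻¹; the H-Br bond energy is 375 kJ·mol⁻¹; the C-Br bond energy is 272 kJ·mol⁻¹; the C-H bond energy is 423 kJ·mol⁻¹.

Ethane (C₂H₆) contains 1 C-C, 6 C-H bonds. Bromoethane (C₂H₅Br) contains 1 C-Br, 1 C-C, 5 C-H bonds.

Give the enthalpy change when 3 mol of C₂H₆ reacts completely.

Bonds broken (reactants):
  Br-Br: 1 × 200 = 200
  C-C: 1 × 343 = 343
  C-H: 6 × 423 = 2538
  Σ(broken) = 3081 kJ
Bonds formed (products):
  C-Br: 1 × 272 = 272
  C-C: 1 × 343 = 343
  C-H: 5 × 423 = 2115
  H-Br: 1 × 375 = 375
  Σ(formed) = 3105 kJ
ΔH = Σ(broken) − Σ(formed) = 3081 − 3105 = −24 kJ
For 3× the reaction as written: 3 × (−24) = −72 kJ

ΔH = −72 kJ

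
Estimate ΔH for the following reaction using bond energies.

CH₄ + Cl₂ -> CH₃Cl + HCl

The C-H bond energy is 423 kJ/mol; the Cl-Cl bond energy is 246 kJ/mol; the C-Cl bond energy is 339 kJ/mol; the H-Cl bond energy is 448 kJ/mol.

Bonds broken (reactants):
  C-H: 4 × 423 = 1692
  Cl-Cl: 1 × 246 = 246
  Σ(broken) = 1938 kJ
Bonds formed (products):
  C-Cl: 1 × 339 = 339
  C-H: 3 × 423 = 1269
  H-Cl: 1 × 448 = 448
  Σ(formed) = 2056 kJ
ΔH = Σ(broken) − Σ(formed) = 1938 − 2056 = −118 kJ

ΔH ≈ −118 kJ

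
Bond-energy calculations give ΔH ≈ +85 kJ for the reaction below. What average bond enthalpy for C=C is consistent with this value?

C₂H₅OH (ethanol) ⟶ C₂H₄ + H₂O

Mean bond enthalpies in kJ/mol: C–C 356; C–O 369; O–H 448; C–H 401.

Let D be the C=C bond energy.
Σ(broken) = 1×356 + 5×401 + 1×369 + 1×448 = 3178
Σ(formed) = 4×401 + 1×D + 2×448 = 2500 + D
ΔH = Σ(broken) − Σ(formed) = (3178) − (2500 + D) = +678 − D
Setting this equal to +85 kJ gives D = 593 kJ/mol.

D(C=C) ≈ 593 kJ/mol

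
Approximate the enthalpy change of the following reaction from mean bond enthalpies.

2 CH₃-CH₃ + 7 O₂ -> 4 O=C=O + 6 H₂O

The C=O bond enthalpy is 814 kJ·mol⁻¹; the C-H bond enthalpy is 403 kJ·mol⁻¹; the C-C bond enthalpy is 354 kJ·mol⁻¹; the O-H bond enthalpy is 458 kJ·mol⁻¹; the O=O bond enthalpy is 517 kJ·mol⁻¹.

ΔH ≈ −2845 kJ

Bonds broken (reactants):
  C-C: 2 × 354 = 708
  C-H: 12 × 403 = 4836
  O=O: 7 × 517 = 3619
  Σ(broken) = 9163 kJ
Bonds formed (products):
  C=O: 8 × 814 = 6512
  O-H: 12 × 458 = 5496
  Σ(formed) = 12008 kJ
ΔH = Σ(broken) − Σ(formed) = 9163 − 12008 = −2845 kJ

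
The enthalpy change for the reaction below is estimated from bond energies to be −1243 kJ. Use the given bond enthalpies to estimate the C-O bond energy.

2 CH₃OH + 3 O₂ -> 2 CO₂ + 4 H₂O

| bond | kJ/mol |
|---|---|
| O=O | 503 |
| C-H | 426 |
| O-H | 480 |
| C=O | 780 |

D(C-O) ≈ 346 kJ/mol

Let D be the C-O bond energy.
Σ(broken) = 6×426 + 2×D + 2×480 + 3×503 = 5025 + 2D
Σ(formed) = 4×780 + 8×480 = 6960
ΔH = Σ(broken) − Σ(formed) = (5025 + 2D) − (6960) = −1935 + 2D
Setting this equal to −1243 kJ gives 2D = 692, so D = 346 kJ/mol.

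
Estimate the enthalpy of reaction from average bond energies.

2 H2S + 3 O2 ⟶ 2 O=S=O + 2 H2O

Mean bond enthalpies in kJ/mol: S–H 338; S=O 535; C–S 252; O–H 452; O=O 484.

ΔH ≈ −1144 kJ

Bonds broken (reactants):
  O=O: 3 × 484 = 1452
  S–H: 4 × 338 = 1352
  Σ(broken) = 2804 kJ
Bonds formed (products):
  O–H: 4 × 452 = 1808
  S=O: 4 × 535 = 2140
  Σ(formed) = 3948 kJ
ΔH = Σ(broken) − Σ(formed) = 2804 − 3948 = −1144 kJ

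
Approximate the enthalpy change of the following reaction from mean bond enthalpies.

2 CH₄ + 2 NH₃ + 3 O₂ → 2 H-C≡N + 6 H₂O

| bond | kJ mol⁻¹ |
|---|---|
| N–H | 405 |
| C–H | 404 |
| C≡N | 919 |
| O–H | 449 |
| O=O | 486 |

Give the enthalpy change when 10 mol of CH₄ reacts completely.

Bonds broken (reactants):
  C–H: 8 × 404 = 3232
  N–H: 6 × 405 = 2430
  O=O: 3 × 486 = 1458
  Σ(broken) = 7120 kJ
Bonds formed (products):
  C≡N: 2 × 919 = 1838
  C–H: 2 × 404 = 808
  O–H: 12 × 449 = 5388
  Σ(formed) = 8034 kJ
ΔH = Σ(broken) − Σ(formed) = 7120 − 8034 = −914 kJ
For 5× the reaction as written: 5 × (−914) = −4570 kJ

ΔH = −4570 kJ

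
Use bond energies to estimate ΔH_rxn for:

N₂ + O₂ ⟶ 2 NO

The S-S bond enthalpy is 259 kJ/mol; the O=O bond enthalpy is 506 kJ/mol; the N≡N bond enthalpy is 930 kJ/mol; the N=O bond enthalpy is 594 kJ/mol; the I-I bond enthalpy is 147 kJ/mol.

ΔH ≈ +248 kJ

Bonds broken (reactants):
  N≡N: 1 × 930 = 930
  O=O: 1 × 506 = 506
  Σ(broken) = 1436 kJ
Bonds formed (products):
  N=O: 2 × 594 = 1188
  Σ(formed) = 1188 kJ
ΔH = Σ(broken) − Σ(formed) = 1436 − 1188 = +248 kJ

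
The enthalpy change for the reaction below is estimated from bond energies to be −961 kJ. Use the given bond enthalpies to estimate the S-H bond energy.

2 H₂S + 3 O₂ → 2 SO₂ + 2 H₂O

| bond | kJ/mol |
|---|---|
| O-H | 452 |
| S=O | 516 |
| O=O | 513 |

D(S-H) ≈ 343 kJ/mol

Let D be the S-H bond energy.
Σ(broken) = 3×513 + 4×D = 1539 + 4D
Σ(formed) = 4×452 + 4×516 = 3872
ΔH = Σ(broken) − Σ(formed) = (1539 + 4D) − (3872) = −2333 + 4D
Setting this equal to −961 kJ gives 4D = 1372, so D = 343 kJ/mol.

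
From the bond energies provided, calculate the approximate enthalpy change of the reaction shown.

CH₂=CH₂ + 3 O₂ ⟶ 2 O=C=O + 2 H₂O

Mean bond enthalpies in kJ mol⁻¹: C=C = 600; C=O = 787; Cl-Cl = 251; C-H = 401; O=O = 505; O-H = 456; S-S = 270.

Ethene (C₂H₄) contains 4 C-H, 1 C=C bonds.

Bonds broken (reactants):
  C-H: 4 × 401 = 1604
  C=C: 1 × 600 = 600
  O=O: 3 × 505 = 1515
  Σ(broken) = 3719 kJ
Bonds formed (products):
  C=O: 4 × 787 = 3148
  O-H: 4 × 456 = 1824
  Σ(formed) = 4972 kJ
ΔH = Σ(broken) − Σ(formed) = 3719 − 4972 = −1253 kJ

ΔH ≈ −1253 kJ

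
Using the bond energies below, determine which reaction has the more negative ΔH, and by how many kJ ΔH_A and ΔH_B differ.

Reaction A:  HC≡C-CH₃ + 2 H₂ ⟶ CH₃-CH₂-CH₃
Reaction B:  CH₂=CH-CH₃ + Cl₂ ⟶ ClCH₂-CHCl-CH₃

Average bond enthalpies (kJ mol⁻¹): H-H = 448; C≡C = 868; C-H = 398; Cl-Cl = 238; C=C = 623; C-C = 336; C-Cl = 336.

Reaction A, by 17 kJ

Reaction A:
  Bonds broken (reactants):
    C≡C: 1 × 868 = 868
    C-C: 1 × 336 = 336
    C-H: 4 × 398 = 1592
    H-H: 2 × 448 = 896
    Σ(broken) = 3692 kJ
  Bonds formed (products):
    C-C: 2 × 336 = 672
    C-H: 8 × 398 = 3184
    Σ(formed) = 3856 kJ
  ΔH_A = 3692 − 3856 = −164 kJ
Reaction B:
  Bonds broken (reactants):
    C-C: 1 × 336 = 336
    C-H: 6 × 398 = 2388
    C=C: 1 × 623 = 623
    Cl-Cl: 1 × 238 = 238
    Σ(broken) = 3585 kJ
  Bonds formed (products):
    C-C: 2 × 336 = 672
    C-Cl: 2 × 336 = 672
    C-H: 6 × 398 = 2388
    Σ(formed) = 3732 kJ
  ΔH_B = 3585 − 3732 = −147 kJ
ΔH_A − ΔH_B = −17 kJ, so reaction A has the more negative ΔH; |ΔH_A − ΔH_B| = 17 kJ.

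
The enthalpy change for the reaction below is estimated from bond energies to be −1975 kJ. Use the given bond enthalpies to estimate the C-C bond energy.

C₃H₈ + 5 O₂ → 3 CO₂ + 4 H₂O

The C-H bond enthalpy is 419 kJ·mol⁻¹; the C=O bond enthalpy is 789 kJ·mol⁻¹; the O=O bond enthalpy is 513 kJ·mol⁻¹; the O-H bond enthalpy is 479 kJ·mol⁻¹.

D(C-C) ≈ 337 kJ/mol

Let D be the C-C bond energy.
Σ(broken) = 2×D + 8×419 + 5×513 = 5917 + 2D
Σ(formed) = 6×789 + 8×479 = 8566
ΔH = Σ(broken) − Σ(formed) = (5917 + 2D) − (8566) = −2649 + 2D
Setting this equal to −1975 kJ gives 2D = 674, so D = 337 kJ/mol.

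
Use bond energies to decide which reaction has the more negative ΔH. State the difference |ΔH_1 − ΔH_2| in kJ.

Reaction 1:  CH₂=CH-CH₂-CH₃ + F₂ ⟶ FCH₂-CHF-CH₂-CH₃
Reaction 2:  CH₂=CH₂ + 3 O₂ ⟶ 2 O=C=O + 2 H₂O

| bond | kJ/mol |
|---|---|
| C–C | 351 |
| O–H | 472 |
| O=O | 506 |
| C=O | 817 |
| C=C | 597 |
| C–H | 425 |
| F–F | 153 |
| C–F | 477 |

Reaction 1:
  Bonds broken (reactants):
    C–C: 2 × 351 = 702
    C–H: 8 × 425 = 3400
    C=C: 1 × 597 = 597
    F–F: 1 × 153 = 153
    Σ(broken) = 4852 kJ
  Bonds formed (products):
    C–C: 3 × 351 = 1053
    C–F: 2 × 477 = 954
    C–H: 8 × 425 = 3400
    Σ(formed) = 5407 kJ
  ΔH_1 = 4852 − 5407 = −555 kJ
Reaction 2:
  Bonds broken (reactants):
    C–H: 4 × 425 = 1700
    C=C: 1 × 597 = 597
    O=O: 3 × 506 = 1518
    Σ(broken) = 3815 kJ
  Bonds formed (products):
    C=O: 4 × 817 = 3268
    O–H: 4 × 472 = 1888
    Σ(formed) = 5156 kJ
  ΔH_2 = 3815 − 5156 = −1341 kJ
ΔH_1 − ΔH_2 = +786 kJ, so reaction 2 has the more negative ΔH; |ΔH_1 − ΔH_2| = 786 kJ.

Reaction 2, by 786 kJ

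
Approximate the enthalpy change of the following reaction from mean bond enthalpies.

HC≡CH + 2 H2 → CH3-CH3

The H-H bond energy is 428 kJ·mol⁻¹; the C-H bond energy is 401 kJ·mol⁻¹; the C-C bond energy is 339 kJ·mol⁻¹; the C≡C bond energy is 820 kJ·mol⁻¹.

Bonds broken (reactants):
  C≡C: 1 × 820 = 820
  C-H: 2 × 401 = 802
  H-H: 2 × 428 = 856
  Σ(broken) = 2478 kJ
Bonds formed (products):
  C-C: 1 × 339 = 339
  C-H: 6 × 401 = 2406
  Σ(formed) = 2745 kJ
ΔH = Σ(broken) − Σ(formed) = 2478 − 2745 = −267 kJ

ΔH ≈ −267 kJ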